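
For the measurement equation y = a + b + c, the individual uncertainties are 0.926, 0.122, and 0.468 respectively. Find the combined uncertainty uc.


For a sum of independent quantities, uc = sqrt(u1^2 + u2^2 + u3^2).
uc = sqrt(0.926^2 + 0.122^2 + 0.468^2)
uc = sqrt(0.857476 + 0.014884 + 0.219024)
uc = 1.0447

1.0447


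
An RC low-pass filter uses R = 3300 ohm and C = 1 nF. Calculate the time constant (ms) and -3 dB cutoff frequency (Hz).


Time constant: tau = R * C.
tau = 3300 * 1.00e-09 = 3.3e-06 s
tau = 0.0033 ms
Cutoff frequency: fc = 1 / (2*pi*R*C).
fc = 1 / (2*pi*3.3e-06) = 48228.77 Hz

tau = 0.0033 ms, fc = 48228.77 Hz


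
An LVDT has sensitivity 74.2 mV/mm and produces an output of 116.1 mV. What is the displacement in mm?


Displacement = Vout / sensitivity.
d = 116.1 / 74.2
d = 1.565 mm

1.565 mm


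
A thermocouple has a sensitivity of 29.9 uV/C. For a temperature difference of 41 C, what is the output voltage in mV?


The thermocouple output V = sensitivity * dT.
V = 29.9 uV/C * 41 C
V = 1225.9 uV
V = 1.226 mV

1.226 mV


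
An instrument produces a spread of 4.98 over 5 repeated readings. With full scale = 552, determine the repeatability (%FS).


Repeatability = (spread / full scale) * 100%.
R = (4.98 / 552) * 100
R = 0.902 %FS

0.902 %FS


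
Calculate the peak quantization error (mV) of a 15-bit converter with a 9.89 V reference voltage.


The maximum quantization error is +/- LSB/2.
LSB = Vref / 2^n = 9.89 / 32768 = 0.00030182 V
Max error = LSB / 2 = 0.00030182 / 2 = 0.00015091 V
Max error = 0.1509 mV

0.1509 mV


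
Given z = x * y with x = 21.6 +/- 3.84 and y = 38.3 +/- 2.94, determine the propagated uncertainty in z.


For a product z = x*y, the relative uncertainty is:
uz/z = sqrt((ux/x)^2 + (uy/y)^2)
Relative uncertainties: ux/x = 3.84/21.6 = 0.177778
uy/y = 2.94/38.3 = 0.076762
z = 21.6 * 38.3 = 827.3
uz = 827.3 * sqrt(0.177778^2 + 0.076762^2) = 160.197

160.197


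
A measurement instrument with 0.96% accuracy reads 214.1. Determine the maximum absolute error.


Absolute error = (accuracy% / 100) * reading.
Error = (0.96 / 100) * 214.1
Error = 0.0096 * 214.1
Error = 2.0554

2.0554


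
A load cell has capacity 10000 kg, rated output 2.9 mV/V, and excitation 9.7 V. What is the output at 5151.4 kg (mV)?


Vout = rated_output * Vex * (load / capacity).
Vout = 2.9 * 9.7 * (5151.4 / 10000)
Vout = 2.9 * 9.7 * 0.51514
Vout = 14.491 mV

14.491 mV


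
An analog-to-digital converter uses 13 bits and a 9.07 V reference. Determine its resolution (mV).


The resolution (LSB) of an ADC is Vref / 2^n.
LSB = 9.07 / 2^13
LSB = 9.07 / 8192
LSB = 0.00110718 V = 1.10717773 mV

1.10717773 mV


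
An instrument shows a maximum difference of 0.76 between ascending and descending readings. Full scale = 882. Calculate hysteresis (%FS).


Hysteresis = (max difference / full scale) * 100%.
H = (0.76 / 882) * 100
H = 0.086 %FS

0.086 %FS


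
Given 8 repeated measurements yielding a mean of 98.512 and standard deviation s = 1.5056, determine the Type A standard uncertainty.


The standard uncertainty for Type A evaluation is u = s / sqrt(n).
u = 1.5056 / sqrt(8)
u = 1.5056 / 2.8284
u = 0.5323

0.5323


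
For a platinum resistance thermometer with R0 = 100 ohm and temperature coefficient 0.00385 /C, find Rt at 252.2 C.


The RTD equation: Rt = R0 * (1 + alpha * T).
Rt = 100 * (1 + 0.00385 * 252.2)
Rt = 100 * (1 + 0.97097)
Rt = 100 * 1.97097
Rt = 197.097 ohm

197.097 ohm


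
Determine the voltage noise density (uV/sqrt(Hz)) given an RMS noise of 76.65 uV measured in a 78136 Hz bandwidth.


Noise spectral density = Vrms / sqrt(BW).
NSD = 76.65 / sqrt(78136)
NSD = 76.65 / 279.5282
NSD = 0.2742 uV/sqrt(Hz)

0.2742 uV/sqrt(Hz)


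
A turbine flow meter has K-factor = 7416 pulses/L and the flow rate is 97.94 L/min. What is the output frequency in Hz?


Frequency = K * Q / 60 (converting L/min to L/s).
f = 7416 * 97.94 / 60
f = 726323.04 / 60
f = 12105.38 Hz

12105.38 Hz


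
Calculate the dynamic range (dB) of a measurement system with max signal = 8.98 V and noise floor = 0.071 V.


Dynamic range = 20 * log10(Vmax / Vnoise).
DR = 20 * log10(8.98 / 0.071)
DR = 20 * log10(126.48)
DR = 42.04 dB

42.04 dB


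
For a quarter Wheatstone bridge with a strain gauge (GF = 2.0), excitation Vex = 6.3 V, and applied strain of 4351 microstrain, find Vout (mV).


Quarter bridge output: Vout = (GF * epsilon * Vex) / 4.
Vout = (2.0 * 4351e-6 * 6.3) / 4
Vout = 0.0548226 / 4 V
Vout = 0.01370565 V = 13.7057 mV

13.7057 mV


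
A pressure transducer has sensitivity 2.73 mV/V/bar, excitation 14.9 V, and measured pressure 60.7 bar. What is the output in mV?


Output = sensitivity * Vex * P.
Vout = 2.73 * 14.9 * 60.7
Vout = 40.677 * 60.7
Vout = 2469.09 mV

2469.09 mV


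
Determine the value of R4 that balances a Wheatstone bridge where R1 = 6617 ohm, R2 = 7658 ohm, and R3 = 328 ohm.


At balance: R1*R4 = R2*R3, so R4 = R2*R3/R1.
R4 = 7658 * 328 / 6617
R4 = 2511824 / 6617
R4 = 379.6 ohm

379.6 ohm


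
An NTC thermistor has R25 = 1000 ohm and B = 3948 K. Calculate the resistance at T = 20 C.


NTC thermistor equation: Rt = R25 * exp(B * (1/T - 1/T25)).
T in Kelvin: 293.15 K, T25 = 298.15 K
1/T - 1/T25 = 1/293.15 - 1/298.15 = 5.721e-05
B * (1/T - 1/T25) = 3948 * 5.721e-05 = 0.2259
Rt = 1000 * exp(0.2259) = 1253.4 ohm

1253.4 ohm


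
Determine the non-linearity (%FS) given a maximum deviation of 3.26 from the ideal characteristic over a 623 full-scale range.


Linearity error = (max deviation / full scale) * 100%.
Linearity = (3.26 / 623) * 100
Linearity = 0.523 %FS

0.523 %FS


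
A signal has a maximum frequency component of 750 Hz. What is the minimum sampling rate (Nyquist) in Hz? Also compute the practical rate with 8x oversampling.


By Nyquist theorem, fs_min = 2 * fmax.
fs_min = 2 * 750 = 1500 Hz
Practical rate = 8 * fs_min = 8 * 1500 = 12000 Hz

fs_min = 1500 Hz, fs_practical = 12000 Hz


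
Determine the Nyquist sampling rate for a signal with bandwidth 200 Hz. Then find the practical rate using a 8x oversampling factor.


By Nyquist theorem, fs_min = 2 * fmax.
fs_min = 2 * 200 = 400 Hz
Practical rate = 8 * fs_min = 8 * 400 = 3200 Hz

fs_min = 400 Hz, fs_practical = 3200 Hz


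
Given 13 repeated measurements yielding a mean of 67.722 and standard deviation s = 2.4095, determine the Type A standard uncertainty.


The standard uncertainty for Type A evaluation is u = s / sqrt(n).
u = 2.4095 / sqrt(13)
u = 2.4095 / 3.6056
u = 0.6683

0.6683


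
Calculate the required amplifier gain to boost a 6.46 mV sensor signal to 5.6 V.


Gain = Vout / Vin (converting to same units).
G = 5.6 V / 6.46 mV
G = 5600.0 mV / 6.46 mV
G = 866.87

866.87


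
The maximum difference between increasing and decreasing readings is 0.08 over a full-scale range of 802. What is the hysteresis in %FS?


Hysteresis = (max difference / full scale) * 100%.
H = (0.08 / 802) * 100
H = 0.01 %FS

0.01 %FS


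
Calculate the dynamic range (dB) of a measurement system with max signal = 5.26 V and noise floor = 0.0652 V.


Dynamic range = 20 * log10(Vmax / Vnoise).
DR = 20 * log10(5.26 / 0.0652)
DR = 20 * log10(80.67)
DR = 38.13 dB

38.13 dB


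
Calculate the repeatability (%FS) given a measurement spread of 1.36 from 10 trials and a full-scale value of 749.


Repeatability = (spread / full scale) * 100%.
R = (1.36 / 749) * 100
R = 0.182 %FS

0.182 %FS


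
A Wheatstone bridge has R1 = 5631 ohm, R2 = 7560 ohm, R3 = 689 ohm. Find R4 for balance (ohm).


At balance: R1*R4 = R2*R3, so R4 = R2*R3/R1.
R4 = 7560 * 689 / 5631
R4 = 5208840 / 5631
R4 = 925.03 ohm

925.03 ohm


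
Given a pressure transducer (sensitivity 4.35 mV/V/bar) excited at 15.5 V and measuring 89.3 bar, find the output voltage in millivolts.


Output = sensitivity * Vex * P.
Vout = 4.35 * 15.5 * 89.3
Vout = 67.425 * 89.3
Vout = 6021.05 mV

6021.05 mV


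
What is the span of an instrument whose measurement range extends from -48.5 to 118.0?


Span = upper range - lower range.
Span = 118.0 - (-48.5)
Span = 166.5

166.5


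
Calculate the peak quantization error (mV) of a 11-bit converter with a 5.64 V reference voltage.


The maximum quantization error is +/- LSB/2.
LSB = Vref / 2^n = 5.64 / 2048 = 0.00275391 V
Max error = LSB / 2 = 0.00275391 / 2 = 0.00137695 V
Max error = 1.377 mV

1.377 mV


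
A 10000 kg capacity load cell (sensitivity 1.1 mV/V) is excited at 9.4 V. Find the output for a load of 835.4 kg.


Vout = rated_output * Vex * (load / capacity).
Vout = 1.1 * 9.4 * (835.4 / 10000)
Vout = 1.1 * 9.4 * 0.08354
Vout = 0.864 mV

0.864 mV


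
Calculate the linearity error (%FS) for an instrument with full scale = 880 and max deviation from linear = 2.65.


Linearity error = (max deviation / full scale) * 100%.
Linearity = (2.65 / 880) * 100
Linearity = 0.301 %FS

0.301 %FS


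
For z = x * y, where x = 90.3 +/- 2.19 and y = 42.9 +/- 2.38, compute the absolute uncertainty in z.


For a product z = x*y, the relative uncertainty is:
uz/z = sqrt((ux/x)^2 + (uy/y)^2)
Relative uncertainties: ux/x = 2.19/90.3 = 0.024252
uy/y = 2.38/42.9 = 0.055478
z = 90.3 * 42.9 = 3873.9
uz = 3873.9 * sqrt(0.024252^2 + 0.055478^2) = 234.552

234.552


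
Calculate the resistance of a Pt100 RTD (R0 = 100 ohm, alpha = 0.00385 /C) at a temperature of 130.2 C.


The RTD equation: Rt = R0 * (1 + alpha * T).
Rt = 100 * (1 + 0.00385 * 130.2)
Rt = 100 * (1 + 0.50127)
Rt = 100 * 1.50127
Rt = 150.127 ohm

150.127 ohm


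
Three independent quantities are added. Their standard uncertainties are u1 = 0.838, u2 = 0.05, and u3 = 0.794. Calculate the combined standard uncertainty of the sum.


For a sum of independent quantities, uc = sqrt(u1^2 + u2^2 + u3^2).
uc = sqrt(0.838^2 + 0.05^2 + 0.794^2)
uc = sqrt(0.702244 + 0.0025 + 0.630436)
uc = 1.1555

1.1555


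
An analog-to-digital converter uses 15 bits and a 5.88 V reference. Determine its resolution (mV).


The resolution (LSB) of an ADC is Vref / 2^n.
LSB = 5.88 / 2^15
LSB = 5.88 / 32768
LSB = 0.00017944 V = 0.17944336 mV

0.17944336 mV


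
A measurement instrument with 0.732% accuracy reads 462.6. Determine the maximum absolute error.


Absolute error = (accuracy% / 100) * reading.
Error = (0.732 / 100) * 462.6
Error = 0.00732 * 462.6
Error = 3.3862

3.3862


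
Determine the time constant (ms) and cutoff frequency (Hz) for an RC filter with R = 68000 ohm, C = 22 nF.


Time constant: tau = R * C.
tau = 68000 * 2.20e-08 = 0.001496 s
tau = 1.496 ms
Cutoff frequency: fc = 1 / (2*pi*R*C).
fc = 1 / (2*pi*0.001496) = 106.39 Hz

tau = 1.496 ms, fc = 106.39 Hz


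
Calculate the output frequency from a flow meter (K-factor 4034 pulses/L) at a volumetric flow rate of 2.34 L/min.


Frequency = K * Q / 60 (converting L/min to L/s).
f = 4034 * 2.34 / 60
f = 9439.56 / 60
f = 157.33 Hz

157.33 Hz


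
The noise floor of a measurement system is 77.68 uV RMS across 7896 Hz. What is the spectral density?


Noise spectral density = Vrms / sqrt(BW).
NSD = 77.68 / sqrt(7896)
NSD = 77.68 / 88.8594
NSD = 0.8742 uV/sqrt(Hz)

0.8742 uV/sqrt(Hz)


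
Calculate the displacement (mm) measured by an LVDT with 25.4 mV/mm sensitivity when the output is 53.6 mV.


Displacement = Vout / sensitivity.
d = 53.6 / 25.4
d = 2.11 mm

2.11 mm


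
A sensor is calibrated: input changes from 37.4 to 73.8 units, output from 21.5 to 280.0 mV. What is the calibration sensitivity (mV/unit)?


Sensitivity = (y2 - y1) / (x2 - x1).
S = (280.0 - 21.5) / (73.8 - 37.4)
S = 258.5 / 36.4
S = 7.1016 mV/unit

7.1016 mV/unit


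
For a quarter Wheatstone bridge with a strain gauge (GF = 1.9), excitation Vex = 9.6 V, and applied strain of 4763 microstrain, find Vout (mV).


Quarter bridge output: Vout = (GF * epsilon * Vex) / 4.
Vout = (1.9 * 4763e-6 * 9.6) / 4
Vout = 0.08687712 / 4 V
Vout = 0.02171928 V = 21.7193 mV

21.7193 mV


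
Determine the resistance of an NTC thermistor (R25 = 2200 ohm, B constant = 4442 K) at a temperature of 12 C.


NTC thermistor equation: Rt = R25 * exp(B * (1/T - 1/T25)).
T in Kelvin: 285.15 K, T25 = 298.15 K
1/T - 1/T25 = 1/285.15 - 1/298.15 = 0.00015291
B * (1/T - 1/T25) = 4442 * 0.00015291 = 0.6792
Rt = 2200 * exp(0.6792) = 4339.2 ohm

4339.2 ohm


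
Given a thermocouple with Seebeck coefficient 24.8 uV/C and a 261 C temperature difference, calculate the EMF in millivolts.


The thermocouple output V = sensitivity * dT.
V = 24.8 uV/C * 261 C
V = 6472.8 uV
V = 6.473 mV

6.473 mV


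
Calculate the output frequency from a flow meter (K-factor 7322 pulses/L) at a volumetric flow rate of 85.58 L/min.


Frequency = K * Q / 60 (converting L/min to L/s).
f = 7322 * 85.58 / 60
f = 626616.76 / 60
f = 10443.61 Hz

10443.61 Hz


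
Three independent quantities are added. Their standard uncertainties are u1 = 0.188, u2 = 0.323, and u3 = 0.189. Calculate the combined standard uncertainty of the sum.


For a sum of independent quantities, uc = sqrt(u1^2 + u2^2 + u3^2).
uc = sqrt(0.188^2 + 0.323^2 + 0.189^2)
uc = sqrt(0.035344 + 0.104329 + 0.035721)
uc = 0.4188

0.4188


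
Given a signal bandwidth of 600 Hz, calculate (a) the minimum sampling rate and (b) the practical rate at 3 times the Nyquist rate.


By Nyquist theorem, fs_min = 2 * fmax.
fs_min = 2 * 600 = 1200 Hz
Practical rate = 3 * fs_min = 3 * 1200 = 3600 Hz

fs_min = 1200 Hz, fs_practical = 3600 Hz


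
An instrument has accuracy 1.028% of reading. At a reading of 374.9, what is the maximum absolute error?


Absolute error = (accuracy% / 100) * reading.
Error = (1.028 / 100) * 374.9
Error = 0.01028 * 374.9
Error = 3.854

3.854


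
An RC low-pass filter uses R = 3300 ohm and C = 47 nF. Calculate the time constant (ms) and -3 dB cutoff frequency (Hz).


Time constant: tau = R * C.
tau = 3300 * 4.70e-08 = 0.0001551 s
tau = 0.1551 ms
Cutoff frequency: fc = 1 / (2*pi*R*C).
fc = 1 / (2*pi*0.0001551) = 1026.14 Hz

tau = 0.1551 ms, fc = 1026.14 Hz


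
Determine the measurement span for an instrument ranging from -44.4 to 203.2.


Span = upper range - lower range.
Span = 203.2 - (-44.4)
Span = 247.6

247.6


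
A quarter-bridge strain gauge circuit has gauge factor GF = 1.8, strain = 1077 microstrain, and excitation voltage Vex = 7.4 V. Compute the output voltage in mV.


Quarter bridge output: Vout = (GF * epsilon * Vex) / 4.
Vout = (1.8 * 1077e-6 * 7.4) / 4
Vout = 0.01434564 / 4 V
Vout = 0.00358641 V = 3.5864 mV

3.5864 mV


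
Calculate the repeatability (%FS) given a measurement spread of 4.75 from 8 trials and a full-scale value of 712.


Repeatability = (spread / full scale) * 100%.
R = (4.75 / 712) * 100
R = 0.667 %FS

0.667 %FS


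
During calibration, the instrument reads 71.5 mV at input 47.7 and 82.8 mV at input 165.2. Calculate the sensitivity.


Sensitivity = (y2 - y1) / (x2 - x1).
S = (82.8 - 71.5) / (165.2 - 47.7)
S = 11.3 / 117.5
S = 0.0962 mV/unit

0.0962 mV/unit


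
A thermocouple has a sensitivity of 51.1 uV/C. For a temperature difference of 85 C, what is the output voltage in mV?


The thermocouple output V = sensitivity * dT.
V = 51.1 uV/C * 85 C
V = 4343.5 uV
V = 4.343 mV

4.343 mV


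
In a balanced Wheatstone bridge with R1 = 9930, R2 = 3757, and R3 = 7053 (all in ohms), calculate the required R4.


At balance: R1*R4 = R2*R3, so R4 = R2*R3/R1.
R4 = 3757 * 7053 / 9930
R4 = 26498121 / 9930
R4 = 2668.49 ohm

2668.49 ohm


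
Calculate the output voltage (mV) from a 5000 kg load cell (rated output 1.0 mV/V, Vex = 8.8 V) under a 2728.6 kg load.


Vout = rated_output * Vex * (load / capacity).
Vout = 1.0 * 8.8 * (2728.6 / 5000)
Vout = 1.0 * 8.8 * 0.54572
Vout = 4.802 mV

4.802 mV


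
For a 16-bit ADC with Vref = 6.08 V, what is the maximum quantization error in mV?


The maximum quantization error is +/- LSB/2.
LSB = Vref / 2^n = 6.08 / 65536 = 9.277e-05 V
Max error = LSB / 2 = 9.277e-05 / 2 = 4.639e-05 V
Max error = 0.0464 mV

0.0464 mV


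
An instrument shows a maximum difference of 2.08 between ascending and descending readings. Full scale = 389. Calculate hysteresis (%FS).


Hysteresis = (max difference / full scale) * 100%.
H = (2.08 / 389) * 100
H = 0.535 %FS

0.535 %FS


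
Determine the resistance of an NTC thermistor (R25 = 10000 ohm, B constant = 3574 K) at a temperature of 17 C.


NTC thermistor equation: Rt = R25 * exp(B * (1/T - 1/T25)).
T in Kelvin: 290.15 K, T25 = 298.15 K
1/T - 1/T25 = 1/290.15 - 1/298.15 = 9.248e-05
B * (1/T - 1/T25) = 3574 * 9.248e-05 = 0.3305
Rt = 10000 * exp(0.3305) = 13916.8 ohm

13916.8 ohm


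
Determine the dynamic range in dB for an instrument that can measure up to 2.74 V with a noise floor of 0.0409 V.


Dynamic range = 20 * log10(Vmax / Vnoise).
DR = 20 * log10(2.74 / 0.0409)
DR = 20 * log10(66.99)
DR = 36.52 dB

36.52 dB


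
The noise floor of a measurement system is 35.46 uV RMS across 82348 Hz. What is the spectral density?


Noise spectral density = Vrms / sqrt(BW).
NSD = 35.46 / sqrt(82348)
NSD = 35.46 / 286.9634
NSD = 0.1236 uV/sqrt(Hz)

0.1236 uV/sqrt(Hz)


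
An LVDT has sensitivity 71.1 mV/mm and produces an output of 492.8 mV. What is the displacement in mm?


Displacement = Vout / sensitivity.
d = 492.8 / 71.1
d = 6.931 mm

6.931 mm


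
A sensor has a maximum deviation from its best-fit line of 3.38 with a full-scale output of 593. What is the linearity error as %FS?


Linearity error = (max deviation / full scale) * 100%.
Linearity = (3.38 / 593) * 100
Linearity = 0.57 %FS

0.57 %FS


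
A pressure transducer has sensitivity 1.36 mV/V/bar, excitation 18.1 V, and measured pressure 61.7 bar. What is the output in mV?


Output = sensitivity * Vex * P.
Vout = 1.36 * 18.1 * 61.7
Vout = 24.616 * 61.7
Vout = 1518.81 mV

1518.81 mV


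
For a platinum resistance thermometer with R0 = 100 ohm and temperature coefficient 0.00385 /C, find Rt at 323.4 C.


The RTD equation: Rt = R0 * (1 + alpha * T).
Rt = 100 * (1 + 0.00385 * 323.4)
Rt = 100 * (1 + 1.24509)
Rt = 100 * 2.24509
Rt = 224.509 ohm

224.509 ohm


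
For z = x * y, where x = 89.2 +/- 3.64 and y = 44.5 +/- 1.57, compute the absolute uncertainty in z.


For a product z = x*y, the relative uncertainty is:
uz/z = sqrt((ux/x)^2 + (uy/y)^2)
Relative uncertainties: ux/x = 3.64/89.2 = 0.040807
uy/y = 1.57/44.5 = 0.035281
z = 89.2 * 44.5 = 3969.4
uz = 3969.4 * sqrt(0.040807^2 + 0.035281^2) = 214.126

214.126


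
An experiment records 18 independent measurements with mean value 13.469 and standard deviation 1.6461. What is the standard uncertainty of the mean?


The standard uncertainty for Type A evaluation is u = s / sqrt(n).
u = 1.6461 / sqrt(18)
u = 1.6461 / 4.2426
u = 0.388

0.388


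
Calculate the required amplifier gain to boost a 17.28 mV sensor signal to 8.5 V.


Gain = Vout / Vin (converting to same units).
G = 8.5 V / 17.28 mV
G = 8500.0 mV / 17.28 mV
G = 491.9

491.9


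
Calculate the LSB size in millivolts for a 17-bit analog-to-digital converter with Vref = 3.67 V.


The resolution (LSB) of an ADC is Vref / 2^n.
LSB = 3.67 / 2^17
LSB = 3.67 / 131072
LSB = 2.8e-05 V = 0.02799988 mV

0.02799988 mV


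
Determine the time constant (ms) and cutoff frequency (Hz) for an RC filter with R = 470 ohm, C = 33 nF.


Time constant: tau = R * C.
tau = 470 * 3.30e-08 = 1.551e-05 s
tau = 0.0155 ms
Cutoff frequency: fc = 1 / (2*pi*R*C).
fc = 1 / (2*pi*1.551e-05) = 10261.44 Hz

tau = 0.0155 ms, fc = 10261.44 Hz


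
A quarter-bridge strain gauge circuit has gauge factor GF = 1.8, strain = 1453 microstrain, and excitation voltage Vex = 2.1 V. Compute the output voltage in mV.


Quarter bridge output: Vout = (GF * epsilon * Vex) / 4.
Vout = (1.8 * 1453e-6 * 2.1) / 4
Vout = 0.00549234 / 4 V
Vout = 0.00137309 V = 1.3731 mV

1.3731 mV


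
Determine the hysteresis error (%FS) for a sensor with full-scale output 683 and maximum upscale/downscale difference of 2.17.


Hysteresis = (max difference / full scale) * 100%.
H = (2.17 / 683) * 100
H = 0.318 %FS

0.318 %FS


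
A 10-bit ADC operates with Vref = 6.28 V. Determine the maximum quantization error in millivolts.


The maximum quantization error is +/- LSB/2.
LSB = Vref / 2^n = 6.28 / 1024 = 0.00613281 V
Max error = LSB / 2 = 0.00613281 / 2 = 0.00306641 V
Max error = 3.0664 mV

3.0664 mV


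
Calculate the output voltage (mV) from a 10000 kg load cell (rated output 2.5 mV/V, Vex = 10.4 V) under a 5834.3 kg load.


Vout = rated_output * Vex * (load / capacity).
Vout = 2.5 * 10.4 * (5834.3 / 10000)
Vout = 2.5 * 10.4 * 0.58343
Vout = 15.169 mV

15.169 mV


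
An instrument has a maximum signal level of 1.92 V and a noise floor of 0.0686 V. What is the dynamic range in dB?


Dynamic range = 20 * log10(Vmax / Vnoise).
DR = 20 * log10(1.92 / 0.0686)
DR = 20 * log10(27.99)
DR = 28.94 dB

28.94 dB


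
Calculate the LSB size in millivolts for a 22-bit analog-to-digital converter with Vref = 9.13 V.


The resolution (LSB) of an ADC is Vref / 2^n.
LSB = 9.13 / 2^22
LSB = 9.13 / 4194304
LSB = 2.18e-06 V = 0.00217676 mV

0.00217676 mV


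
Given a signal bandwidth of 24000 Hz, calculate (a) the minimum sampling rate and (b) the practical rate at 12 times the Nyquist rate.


By Nyquist theorem, fs_min = 2 * fmax.
fs_min = 2 * 24000 = 48000 Hz
Practical rate = 12 * fs_min = 12 * 48000 = 576000 Hz

fs_min = 48000 Hz, fs_practical = 576000 Hz


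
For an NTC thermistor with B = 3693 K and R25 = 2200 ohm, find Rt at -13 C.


NTC thermistor equation: Rt = R25 * exp(B * (1/T - 1/T25)).
T in Kelvin: 260.15 K, T25 = 298.15 K
1/T - 1/T25 = 1/260.15 - 1/298.15 = 0.00048992
B * (1/T - 1/T25) = 3693 * 0.00048992 = 1.8093
Rt = 2200 * exp(1.8093) = 13433.2 ohm

13433.2 ohm


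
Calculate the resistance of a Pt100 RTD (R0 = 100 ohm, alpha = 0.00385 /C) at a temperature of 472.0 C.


The RTD equation: Rt = R0 * (1 + alpha * T).
Rt = 100 * (1 + 0.00385 * 472.0)
Rt = 100 * (1 + 1.8172)
Rt = 100 * 2.8172
Rt = 281.72 ohm

281.72 ohm


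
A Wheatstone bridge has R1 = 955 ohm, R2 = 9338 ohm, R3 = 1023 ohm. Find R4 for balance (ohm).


At balance: R1*R4 = R2*R3, so R4 = R2*R3/R1.
R4 = 9338 * 1023 / 955
R4 = 9552774 / 955
R4 = 10002.9 ohm

10002.9 ohm


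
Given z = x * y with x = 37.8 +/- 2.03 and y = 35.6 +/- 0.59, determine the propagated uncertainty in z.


For a product z = x*y, the relative uncertainty is:
uz/z = sqrt((ux/x)^2 + (uy/y)^2)
Relative uncertainties: ux/x = 2.03/37.8 = 0.053704
uy/y = 0.59/35.6 = 0.016573
z = 37.8 * 35.6 = 1345.7
uz = 1345.7 * sqrt(0.053704^2 + 0.016573^2) = 75.631

75.631


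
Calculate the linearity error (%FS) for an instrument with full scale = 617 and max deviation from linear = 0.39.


Linearity error = (max deviation / full scale) * 100%.
Linearity = (0.39 / 617) * 100
Linearity = 0.063 %FS

0.063 %FS


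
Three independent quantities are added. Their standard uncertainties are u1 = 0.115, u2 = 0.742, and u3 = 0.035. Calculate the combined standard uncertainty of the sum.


For a sum of independent quantities, uc = sqrt(u1^2 + u2^2 + u3^2).
uc = sqrt(0.115^2 + 0.742^2 + 0.035^2)
uc = sqrt(0.013225 + 0.550564 + 0.001225)
uc = 0.7517

0.7517


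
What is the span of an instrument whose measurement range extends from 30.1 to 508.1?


Span = upper range - lower range.
Span = 508.1 - (30.1)
Span = 478.0

478.0


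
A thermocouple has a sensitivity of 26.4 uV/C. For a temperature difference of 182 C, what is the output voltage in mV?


The thermocouple output V = sensitivity * dT.
V = 26.4 uV/C * 182 C
V = 4804.8 uV
V = 4.805 mV

4.805 mV


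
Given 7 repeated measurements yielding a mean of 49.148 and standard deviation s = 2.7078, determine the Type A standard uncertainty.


The standard uncertainty for Type A evaluation is u = s / sqrt(n).
u = 2.7078 / sqrt(7)
u = 2.7078 / 2.6458
u = 1.0235

1.0235


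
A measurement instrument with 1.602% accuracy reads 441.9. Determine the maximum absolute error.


Absolute error = (accuracy% / 100) * reading.
Error = (1.602 / 100) * 441.9
Error = 0.01602 * 441.9
Error = 7.0792

7.0792


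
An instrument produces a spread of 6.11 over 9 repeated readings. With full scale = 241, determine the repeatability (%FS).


Repeatability = (spread / full scale) * 100%.
R = (6.11 / 241) * 100
R = 2.535 %FS

2.535 %FS


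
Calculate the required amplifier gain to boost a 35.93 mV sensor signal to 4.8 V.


Gain = Vout / Vin (converting to same units).
G = 4.8 V / 35.93 mV
G = 4800.0 mV / 35.93 mV
G = 133.59

133.59


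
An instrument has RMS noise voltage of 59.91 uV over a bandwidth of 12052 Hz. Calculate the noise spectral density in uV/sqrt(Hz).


Noise spectral density = Vrms / sqrt(BW).
NSD = 59.91 / sqrt(12052)
NSD = 59.91 / 109.7816
NSD = 0.5457 uV/sqrt(Hz)

0.5457 uV/sqrt(Hz)


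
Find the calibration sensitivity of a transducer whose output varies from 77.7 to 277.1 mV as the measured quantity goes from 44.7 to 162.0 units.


Sensitivity = (y2 - y1) / (x2 - x1).
S = (277.1 - 77.7) / (162.0 - 44.7)
S = 199.4 / 117.3
S = 1.6999 mV/unit

1.6999 mV/unit


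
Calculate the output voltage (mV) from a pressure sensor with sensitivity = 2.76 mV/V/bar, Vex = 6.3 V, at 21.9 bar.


Output = sensitivity * Vex * P.
Vout = 2.76 * 6.3 * 21.9
Vout = 17.388 * 21.9
Vout = 380.8 mV

380.8 mV


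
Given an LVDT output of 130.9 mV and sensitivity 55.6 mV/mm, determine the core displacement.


Displacement = Vout / sensitivity.
d = 130.9 / 55.6
d = 2.354 mm

2.354 mm


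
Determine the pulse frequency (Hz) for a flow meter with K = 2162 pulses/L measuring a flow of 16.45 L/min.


Frequency = K * Q / 60 (converting L/min to L/s).
f = 2162 * 16.45 / 60
f = 35564.9 / 60
f = 592.75 Hz

592.75 Hz


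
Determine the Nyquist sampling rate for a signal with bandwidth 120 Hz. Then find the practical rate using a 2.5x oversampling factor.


By Nyquist theorem, fs_min = 2 * fmax.
fs_min = 2 * 120 = 240 Hz
Practical rate = 2.5 * fs_min = 2.5 * 240 = 600 Hz

fs_min = 240 Hz, fs_practical = 600 Hz


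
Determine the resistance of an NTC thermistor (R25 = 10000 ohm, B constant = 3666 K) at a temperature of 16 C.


NTC thermistor equation: Rt = R25 * exp(B * (1/T - 1/T25)).
T in Kelvin: 289.15 K, T25 = 298.15 K
1/T - 1/T25 = 1/289.15 - 1/298.15 = 0.0001044
B * (1/T - 1/T25) = 3666 * 0.0001044 = 0.3827
Rt = 10000 * exp(0.3827) = 14662.6 ohm

14662.6 ohm


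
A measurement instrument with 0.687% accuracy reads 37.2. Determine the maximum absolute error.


Absolute error = (accuracy% / 100) * reading.
Error = (0.687 / 100) * 37.2
Error = 0.00687 * 37.2
Error = 0.2556

0.2556


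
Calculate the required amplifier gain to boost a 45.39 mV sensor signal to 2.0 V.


Gain = Vout / Vin (converting to same units).
G = 2.0 V / 45.39 mV
G = 2000.0 mV / 45.39 mV
G = 44.06

44.06


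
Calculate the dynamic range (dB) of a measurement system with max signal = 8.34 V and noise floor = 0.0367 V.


Dynamic range = 20 * log10(Vmax / Vnoise).
DR = 20 * log10(8.34 / 0.0367)
DR = 20 * log10(227.25)
DR = 47.13 dB

47.13 dB


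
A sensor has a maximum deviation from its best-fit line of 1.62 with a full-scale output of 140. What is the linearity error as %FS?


Linearity error = (max deviation / full scale) * 100%.
Linearity = (1.62 / 140) * 100
Linearity = 1.157 %FS

1.157 %FS


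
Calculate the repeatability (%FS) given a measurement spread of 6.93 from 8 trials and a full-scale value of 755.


Repeatability = (spread / full scale) * 100%.
R = (6.93 / 755) * 100
R = 0.918 %FS

0.918 %FS


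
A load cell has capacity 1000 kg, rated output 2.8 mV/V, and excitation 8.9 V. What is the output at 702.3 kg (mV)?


Vout = rated_output * Vex * (load / capacity).
Vout = 2.8 * 8.9 * (702.3 / 1000)
Vout = 2.8 * 8.9 * 0.7023
Vout = 17.501 mV

17.501 mV


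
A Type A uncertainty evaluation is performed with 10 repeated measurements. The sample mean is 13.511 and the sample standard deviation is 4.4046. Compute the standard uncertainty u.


The standard uncertainty for Type A evaluation is u = s / sqrt(n).
u = 4.4046 / sqrt(10)
u = 4.4046 / 3.1623
u = 1.3929

1.3929


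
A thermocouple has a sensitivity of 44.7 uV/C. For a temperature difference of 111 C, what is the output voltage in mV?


The thermocouple output V = sensitivity * dT.
V = 44.7 uV/C * 111 C
V = 4961.7 uV
V = 4.962 mV

4.962 mV


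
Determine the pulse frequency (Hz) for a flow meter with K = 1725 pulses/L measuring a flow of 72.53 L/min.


Frequency = K * Q / 60 (converting L/min to L/s).
f = 1725 * 72.53 / 60
f = 125114.25 / 60
f = 2085.24 Hz

2085.24 Hz


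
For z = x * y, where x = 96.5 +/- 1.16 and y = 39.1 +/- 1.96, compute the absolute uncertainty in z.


For a product z = x*y, the relative uncertainty is:
uz/z = sqrt((ux/x)^2 + (uy/y)^2)
Relative uncertainties: ux/x = 1.16/96.5 = 0.012021
uy/y = 1.96/39.1 = 0.050128
z = 96.5 * 39.1 = 3773.2
uz = 3773.2 * sqrt(0.012021^2 + 0.050128^2) = 194.502

194.502


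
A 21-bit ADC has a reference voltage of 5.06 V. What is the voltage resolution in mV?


The resolution (LSB) of an ADC is Vref / 2^n.
LSB = 5.06 / 2^21
LSB = 5.06 / 2097152
LSB = 2.41e-06 V = 0.0024128 mV

0.0024128 mV


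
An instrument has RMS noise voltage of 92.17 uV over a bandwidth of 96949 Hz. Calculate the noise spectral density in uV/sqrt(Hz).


Noise spectral density = Vrms / sqrt(BW).
NSD = 92.17 / sqrt(96949)
NSD = 92.17 / 311.3663
NSD = 0.296 uV/sqrt(Hz)

0.296 uV/sqrt(Hz)


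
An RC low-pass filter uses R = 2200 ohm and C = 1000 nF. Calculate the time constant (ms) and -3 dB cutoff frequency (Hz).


Time constant: tau = R * C.
tau = 2200 * 1.00e-06 = 0.0022 s
tau = 2.2 ms
Cutoff frequency: fc = 1 / (2*pi*R*C).
fc = 1 / (2*pi*0.0022) = 72.34 Hz

tau = 2.2 ms, fc = 72.34 Hz


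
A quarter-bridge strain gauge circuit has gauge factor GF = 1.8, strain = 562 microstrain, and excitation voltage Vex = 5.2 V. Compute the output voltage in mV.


Quarter bridge output: Vout = (GF * epsilon * Vex) / 4.
Vout = (1.8 * 562e-6 * 5.2) / 4
Vout = 0.00526032 / 4 V
Vout = 0.00131508 V = 1.3151 mV

1.3151 mV


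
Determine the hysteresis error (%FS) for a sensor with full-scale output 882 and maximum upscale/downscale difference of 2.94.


Hysteresis = (max difference / full scale) * 100%.
H = (2.94 / 882) * 100
H = 0.333 %FS

0.333 %FS


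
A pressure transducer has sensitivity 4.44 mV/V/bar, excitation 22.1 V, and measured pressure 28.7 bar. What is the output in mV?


Output = sensitivity * Vex * P.
Vout = 4.44 * 22.1 * 28.7
Vout = 98.124 * 28.7
Vout = 2816.16 mV

2816.16 mV


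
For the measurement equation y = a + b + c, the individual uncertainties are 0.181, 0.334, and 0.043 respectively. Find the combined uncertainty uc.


For a sum of independent quantities, uc = sqrt(u1^2 + u2^2 + u3^2).
uc = sqrt(0.181^2 + 0.334^2 + 0.043^2)
uc = sqrt(0.032761 + 0.111556 + 0.001849)
uc = 0.3823

0.3823


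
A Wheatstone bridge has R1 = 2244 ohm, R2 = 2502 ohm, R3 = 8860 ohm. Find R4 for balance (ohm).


At balance: R1*R4 = R2*R3, so R4 = R2*R3/R1.
R4 = 2502 * 8860 / 2244
R4 = 22167720 / 2244
R4 = 9878.66 ohm

9878.66 ohm


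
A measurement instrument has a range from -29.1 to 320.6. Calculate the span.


Span = upper range - lower range.
Span = 320.6 - (-29.1)
Span = 349.7

349.7


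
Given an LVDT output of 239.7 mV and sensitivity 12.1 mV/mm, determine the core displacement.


Displacement = Vout / sensitivity.
d = 239.7 / 12.1
d = 19.81 mm

19.81 mm


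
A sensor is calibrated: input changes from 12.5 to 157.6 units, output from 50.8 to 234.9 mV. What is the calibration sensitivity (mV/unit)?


Sensitivity = (y2 - y1) / (x2 - x1).
S = (234.9 - 50.8) / (157.6 - 12.5)
S = 184.1 / 145.1
S = 1.2688 mV/unit

1.2688 mV/unit


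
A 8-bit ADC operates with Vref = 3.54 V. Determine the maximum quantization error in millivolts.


The maximum quantization error is +/- LSB/2.
LSB = Vref / 2^n = 3.54 / 256 = 0.01382813 V
Max error = LSB / 2 = 0.01382813 / 2 = 0.00691406 V
Max error = 6.9141 mV

6.9141 mV


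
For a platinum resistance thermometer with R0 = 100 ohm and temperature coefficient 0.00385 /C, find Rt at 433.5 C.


The RTD equation: Rt = R0 * (1 + alpha * T).
Rt = 100 * (1 + 0.00385 * 433.5)
Rt = 100 * (1 + 1.668975)
Rt = 100 * 2.668975
Rt = 266.898 ohm

266.898 ohm


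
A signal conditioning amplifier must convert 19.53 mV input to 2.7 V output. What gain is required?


Gain = Vout / Vin (converting to same units).
G = 2.7 V / 19.53 mV
G = 2700.0 mV / 19.53 mV
G = 138.25

138.25


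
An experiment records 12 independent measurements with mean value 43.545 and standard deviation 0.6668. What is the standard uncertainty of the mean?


The standard uncertainty for Type A evaluation is u = s / sqrt(n).
u = 0.6668 / sqrt(12)
u = 0.6668 / 3.4641
u = 0.1925

0.1925


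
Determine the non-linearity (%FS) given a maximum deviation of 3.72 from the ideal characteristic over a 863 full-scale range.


Linearity error = (max deviation / full scale) * 100%.
Linearity = (3.72 / 863) * 100
Linearity = 0.431 %FS

0.431 %FS


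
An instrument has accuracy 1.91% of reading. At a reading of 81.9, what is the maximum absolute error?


Absolute error = (accuracy% / 100) * reading.
Error = (1.91 / 100) * 81.9
Error = 0.0191 * 81.9
Error = 1.5643

1.5643


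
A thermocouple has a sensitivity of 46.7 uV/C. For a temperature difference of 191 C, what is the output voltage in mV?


The thermocouple output V = sensitivity * dT.
V = 46.7 uV/C * 191 C
V = 8919.7 uV
V = 8.92 mV

8.92 mV


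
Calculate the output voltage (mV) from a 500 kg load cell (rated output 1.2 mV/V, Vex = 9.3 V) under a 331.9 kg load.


Vout = rated_output * Vex * (load / capacity).
Vout = 1.2 * 9.3 * (331.9 / 500)
Vout = 1.2 * 9.3 * 0.6638
Vout = 7.408 mV

7.408 mV


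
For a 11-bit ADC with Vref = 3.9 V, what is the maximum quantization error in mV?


The maximum quantization error is +/- LSB/2.
LSB = Vref / 2^n = 3.9 / 2048 = 0.0019043 V
Max error = LSB / 2 = 0.0019043 / 2 = 0.00095215 V
Max error = 0.9521 mV

0.9521 mV


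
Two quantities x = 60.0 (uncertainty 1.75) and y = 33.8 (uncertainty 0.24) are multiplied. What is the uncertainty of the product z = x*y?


For a product z = x*y, the relative uncertainty is:
uz/z = sqrt((ux/x)^2 + (uy/y)^2)
Relative uncertainties: ux/x = 1.75/60.0 = 0.029167
uy/y = 0.24/33.8 = 0.007101
z = 60.0 * 33.8 = 2028.0
uz = 2028.0 * sqrt(0.029167^2 + 0.007101^2) = 60.878

60.878


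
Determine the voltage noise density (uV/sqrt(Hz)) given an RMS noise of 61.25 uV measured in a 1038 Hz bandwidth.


Noise spectral density = Vrms / sqrt(BW).
NSD = 61.25 / sqrt(1038)
NSD = 61.25 / 32.218
NSD = 1.9011 uV/sqrt(Hz)

1.9011 uV/sqrt(Hz)


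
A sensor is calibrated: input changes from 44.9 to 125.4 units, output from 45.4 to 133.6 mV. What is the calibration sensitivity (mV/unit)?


Sensitivity = (y2 - y1) / (x2 - x1).
S = (133.6 - 45.4) / (125.4 - 44.9)
S = 88.2 / 80.5
S = 1.0957 mV/unit

1.0957 mV/unit


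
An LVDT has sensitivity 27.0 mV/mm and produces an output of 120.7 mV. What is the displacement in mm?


Displacement = Vout / sensitivity.
d = 120.7 / 27.0
d = 4.47 mm

4.47 mm


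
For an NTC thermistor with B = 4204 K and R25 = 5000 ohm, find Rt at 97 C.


NTC thermistor equation: Rt = R25 * exp(B * (1/T - 1/T25)).
T in Kelvin: 370.15 K, T25 = 298.15 K
1/T - 1/T25 = 1/370.15 - 1/298.15 = -0.00065241
B * (1/T - 1/T25) = 4204 * -0.00065241 = -2.7427
Rt = 5000 * exp(-2.7427) = 322.0 ohm

322.0 ohm


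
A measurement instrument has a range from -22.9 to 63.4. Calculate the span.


Span = upper range - lower range.
Span = 63.4 - (-22.9)
Span = 86.3

86.3


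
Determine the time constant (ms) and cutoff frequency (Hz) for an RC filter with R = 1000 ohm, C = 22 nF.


Time constant: tau = R * C.
tau = 1000 * 2.20e-08 = 2.2e-05 s
tau = 0.022 ms
Cutoff frequency: fc = 1 / (2*pi*R*C).
fc = 1 / (2*pi*2.2e-05) = 7234.32 Hz

tau = 0.022 ms, fc = 7234.32 Hz


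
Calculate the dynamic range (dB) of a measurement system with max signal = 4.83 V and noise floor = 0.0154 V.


Dynamic range = 20 * log10(Vmax / Vnoise).
DR = 20 * log10(4.83 / 0.0154)
DR = 20 * log10(313.64)
DR = 49.93 dB

49.93 dB


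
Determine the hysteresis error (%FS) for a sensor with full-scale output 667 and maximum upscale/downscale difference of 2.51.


Hysteresis = (max difference / full scale) * 100%.
H = (2.51 / 667) * 100
H = 0.376 %FS

0.376 %FS


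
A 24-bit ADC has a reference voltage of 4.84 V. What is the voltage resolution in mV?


The resolution (LSB) of an ADC is Vref / 2^n.
LSB = 4.84 / 2^24
LSB = 4.84 / 16777216
LSB = 2.9e-07 V = 0.00028849 mV

0.00028849 mV


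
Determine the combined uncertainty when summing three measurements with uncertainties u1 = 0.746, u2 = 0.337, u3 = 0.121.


For a sum of independent quantities, uc = sqrt(u1^2 + u2^2 + u3^2).
uc = sqrt(0.746^2 + 0.337^2 + 0.121^2)
uc = sqrt(0.556516 + 0.113569 + 0.014641)
uc = 0.8275

0.8275


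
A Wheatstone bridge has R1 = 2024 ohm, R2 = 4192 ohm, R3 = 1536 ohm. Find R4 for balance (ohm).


At balance: R1*R4 = R2*R3, so R4 = R2*R3/R1.
R4 = 4192 * 1536 / 2024
R4 = 6438912 / 2024
R4 = 3181.28 ohm

3181.28 ohm


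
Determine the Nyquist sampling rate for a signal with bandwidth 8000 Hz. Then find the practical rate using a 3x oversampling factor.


By Nyquist theorem, fs_min = 2 * fmax.
fs_min = 2 * 8000 = 16000 Hz
Practical rate = 3 * fs_min = 3 * 16000 = 48000 Hz

fs_min = 16000 Hz, fs_practical = 48000 Hz


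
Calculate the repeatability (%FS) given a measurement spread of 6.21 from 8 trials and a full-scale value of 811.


Repeatability = (spread / full scale) * 100%.
R = (6.21 / 811) * 100
R = 0.766 %FS

0.766 %FS


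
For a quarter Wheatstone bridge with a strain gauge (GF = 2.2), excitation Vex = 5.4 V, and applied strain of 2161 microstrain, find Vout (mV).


Quarter bridge output: Vout = (GF * epsilon * Vex) / 4.
Vout = (2.2 * 2161e-6 * 5.4) / 4
Vout = 0.02567268 / 4 V
Vout = 0.00641817 V = 6.4182 mV

6.4182 mV


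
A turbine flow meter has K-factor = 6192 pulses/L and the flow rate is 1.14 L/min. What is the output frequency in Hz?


Frequency = K * Q / 60 (converting L/min to L/s).
f = 6192 * 1.14 / 60
f = 7058.88 / 60
f = 117.65 Hz

117.65 Hz


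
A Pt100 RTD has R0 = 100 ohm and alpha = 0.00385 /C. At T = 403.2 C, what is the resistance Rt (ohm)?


The RTD equation: Rt = R0 * (1 + alpha * T).
Rt = 100 * (1 + 0.00385 * 403.2)
Rt = 100 * (1 + 1.55232)
Rt = 100 * 2.55232
Rt = 255.232 ohm

255.232 ohm


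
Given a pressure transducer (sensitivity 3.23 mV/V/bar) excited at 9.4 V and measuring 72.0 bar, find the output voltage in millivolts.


Output = sensitivity * Vex * P.
Vout = 3.23 * 9.4 * 72.0
Vout = 30.362 * 72.0
Vout = 2186.06 mV

2186.06 mV


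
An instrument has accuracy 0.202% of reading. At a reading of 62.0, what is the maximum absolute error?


Absolute error = (accuracy% / 100) * reading.
Error = (0.202 / 100) * 62.0
Error = 0.00202 * 62.0
Error = 0.1252

0.1252


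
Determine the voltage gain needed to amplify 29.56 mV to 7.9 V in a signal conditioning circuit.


Gain = Vout / Vin (converting to same units).
G = 7.9 V / 29.56 mV
G = 7900.0 mV / 29.56 mV
G = 267.25

267.25


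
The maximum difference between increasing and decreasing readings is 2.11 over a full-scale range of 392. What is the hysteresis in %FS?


Hysteresis = (max difference / full scale) * 100%.
H = (2.11 / 392) * 100
H = 0.538 %FS

0.538 %FS


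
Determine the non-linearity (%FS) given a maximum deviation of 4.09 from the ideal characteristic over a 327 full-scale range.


Linearity error = (max deviation / full scale) * 100%.
Linearity = (4.09 / 327) * 100
Linearity = 1.251 %FS

1.251 %FS
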